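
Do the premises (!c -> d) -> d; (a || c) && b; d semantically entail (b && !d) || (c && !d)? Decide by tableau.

Initial set: {((!c -> d) -> d); ((a || c) && b); d; !((b && !d) || (c && !d))}.
((a || c) && b): α-rule — add (a || c), b.
!((b && !d) || (c && !d)): α-rule — add !(b && !d), !(c && !d).
((!c -> d) -> d): β-rule — branch into !(!c -> d)  //  d.
  branch 1 (add !(!c -> d)):
    !(!c -> d): α-rule — add !c, !d.
    × closes — contains both d and !d.
  branch 2 (add d):
    (a || c): β-rule — branch into a  //  c.
      branch 2.1 (add a):
        !(b && !d): β-rule — branch into !b  //  !!d.
          branch 2.1.1 (add !b):
            × closes — contains both b and !b.
          branch 2.1.2 (add !!d):
            !(c && !d): β-rule — branch into !c  //  !!d.
              branch 2.1.2.1 (add !c):
                ○ open, literals {a=1, b=1, c=0, d=1}.
              branch 2.1.2.2 (add !!d):
                ○ open, literals {a=1, b=1, d=1}.
      branch 2.2 (add c):
        !(b && !d): β-rule — branch into !b  //  !!d.
          branch 2.2.1 (add !b):
            × closes — contains both b and !b.
          branch 2.2.2 (add !!d):
            !(c && !d): β-rule — branch into !c  //  !!d.
              branch 2.2.2.1 (add !c):
                × closes — contains both c and !c.
              branch 2.2.2.2 (add !!d):
                ○ open, literals {b=1, c=1, d=1}.
4 branches closed, 3 open.
An open branch gives a countermodel: a=1, b=1, c=0, d=1 (unmentioned atoms arbitrary); the premises hold there but the conclusion fails.

No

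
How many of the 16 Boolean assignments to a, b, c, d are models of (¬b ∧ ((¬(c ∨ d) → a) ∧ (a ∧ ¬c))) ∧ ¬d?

1

Initial set: {((¬b ∧ ((¬(c ∨ d) → a) ∧ (a ∧ ¬c))) ∧ ¬d)}.
((¬b ∧ ((¬(c ∨ d) → a) ∧ (a ∧ ¬c))) ∧ ¬d): α-rule — add (¬b ∧ ((¬(c ∨ d) → a) ∧ (a ∧ ¬c))), ¬d.
(¬b ∧ ((¬(c ∨ d) → a) ∧ (a ∧ ¬c))): α-rule — add ¬b, ((¬(c ∨ d) → a) ∧ (a ∧ ¬c)).
((¬(c ∨ d) → a) ∧ (a ∧ ¬c)): α-rule — add (¬(c ∨ d) → a), (a ∧ ¬c).
(a ∧ ¬c): α-rule — add a, ¬c.
(¬(c ∨ d) → a): β-rule — branch into ¬¬(c ∨ d)  //  a.
  branch 1 (add ¬¬(c ∨ d)):
    ¬¬(c ∨ d): β-rule — branch into c  //  d.
      branch 1.1 (add c):
        × closes — contains both c and ¬c.
      branch 1.2 (add d):
        × closes — contains both d and ¬d.
  branch 2 (add a):
    ○ open, literals {a=1, b=0, c=0, d=0}.
2 branches closed, 1 open.
Each open branch fixes some atoms; the unmentioned ones are free. Counting distinct full assignments: branch {a=1, b=0, c=0, d=0} (none free) contributes 1 new. Total: 1.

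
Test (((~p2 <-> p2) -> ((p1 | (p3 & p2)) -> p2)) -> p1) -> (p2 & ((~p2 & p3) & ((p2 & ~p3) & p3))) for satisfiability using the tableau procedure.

Satisfiable

Initial set: {((((~p2 <-> p2) -> ((p1 | (p3 & p2)) -> p2)) -> p1) -> (p2 & ((~p2 & p3) & ((p2 & ~p3) & p3))))}.
((((~p2 <-> p2) -> ((p1 | (p3 & p2)) -> p2)) -> p1) -> (p2 & ((~p2 & p3) & ((p2 & ~p3) & p3)))): β-rule — branch into ~(((~p2 <-> p2) -> ((p1 | (p3 & p2)) -> p2)) -> p1)  //  (p2 & ((~p2 & p3) & ((p2 & ~p3) & p3))).
  branch 1 (add ~(((~p2 <-> p2) -> ((p1 | (p3 & p2)) -> p2)) -> p1)):
    ~(((~p2 <-> p2) -> ((p1 | (p3 & p2)) -> p2)) -> p1): α-rule — add ((~p2 <-> p2) -> ((p1 | (p3 & p2)) -> p2)), ~p1.
    ((~p2 <-> p2) -> ((p1 | (p3 & p2)) -> p2)): β-rule — branch into ~(~p2 <-> p2)  //  ((p1 | (p3 & p2)) -> p2).
      branch 1.1 (add ~(~p2 <-> p2)):
        ~(~p2 <-> p2): β-rule — branch into ~p2, ~p2  //  ~~p2, p2.
          branch 1.1.1 (add ~p2, ~p2):
            ○ open, literals {p1=0, p2=0}.
          branch 1.1.2 (add ~~p2, p2):
            ○ open, literals {p1=0, p2=1}.
      branch 1.2 (add ((p1 | (p3 & p2)) -> p2)):
        ((p1 | (p3 & p2)) -> p2): β-rule — branch into ~(p1 | (p3 & p2))  //  p2.
          branch 1.2.1 (add ~(p1 | (p3 & p2))):
            ~(p1 | (p3 & p2)): α-rule — add ~p1, ~(p3 & p2).
            ~(p3 & p2): β-rule — branch into ~p3  //  ~p2.
              branch 1.2.1.1 (add ~p3):
                ○ open, literals {p1=0, p3=0}.
              branch 1.2.1.2 (add ~p2):
                ○ open, literals {p1=0, p2=0}.
          branch 1.2.2 (add p2):
            ○ open, literals {p1=0, p2=1}.
  branch 2 (add (p2 & ((~p2 & p3) & ((p2 & ~p3) & p3)))):
    (p2 & ((~p2 & p3) & ((p2 & ~p3) & p3))): α-rule — add p2, ((~p2 & p3) & ((p2 & ~p3) & p3)).
    ((~p2 & p3) & ((p2 & ~p3) & p3)): α-rule — add (~p2 & p3), ((p2 & ~p3) & p3).
    (~p2 & p3): α-rule — add ~p2, p3.
    × closes — contains both p2 and ~p2.
1 branch closed, 5 open.
An open branch gives a satisfying assignment: p1=0, p2=0.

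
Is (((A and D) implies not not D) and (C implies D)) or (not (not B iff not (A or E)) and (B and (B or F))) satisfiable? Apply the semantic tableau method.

Satisfiable

Initial set: {T ((((A and D) implies not not D) and (C implies D)) or (not (not B iff not (A or E)) and (B and (B or F))))}.
T ((((A and D) implies not not D) and (C implies D)) or (not (not B iff not (A or E)) and (B and (B or F)))): β-rule — branch into T (((A and D) implies not not D) and (C implies D))  //  T (not (not B iff not (A or E)) and (B and (B or F))).
  branch 1 (add T (((A and D) implies not not D) and (C implies D))):
    T (((A and D) implies not not D) and (C implies D)): α-rule — add T ((A and D) implies not not D), T (C implies D).
    T ((A and D) implies not not D): β-rule — branch into F (A and D)  //  T not not D.
      branch 1.1 (add F (A and D)):
        T (C implies D): β-rule — branch into F C  //  T D.
          branch 1.1.1 (add F C):
            F (A and D): β-rule — branch into F A  //  F D.
              branch 1.1.1.1 (add F A):
                ○ open, literals {A=0, C=0}.
              branch 1.1.1.2 (add F D):
                ○ open, literals {C=0, D=0}.
          branch 1.1.2 (add T D):
            F (A and D): β-rule — branch into F A  //  F D.
              branch 1.1.2.1 (add F A):
                ○ open, literals {A=0, D=1}.
              branch 1.1.2.2 (add F D):
                × closes — contains both D and not D.
      branch 1.2 (add T not not D):
        T not not D: drop double negation, giving T D.
        T (C implies D): β-rule — branch into F C  //  T D.
          branch 1.2.1 (add F C):
            ○ open, literals {C=0, D=1}.
          branch 1.2.2 (add T D):
            ○ open, literals {D=1}.
  branch 2 (add T (not (not B iff not (A or E)) and (B and (B or F)))):
    T (not (not B iff not (A or E)) and (B and (B or F))): α-rule — add T not (not B iff not (A or E)), T (B and (B or F)).
    T (B and (B or F)): α-rule — add T B, T (B or F).
    T not (not B iff not (A or E)): β-rule — branch into T not B, F not (A or E)  //  F not B, T not (A or E).
      branch 2.1 (add T not B, F not (A or E)):
        × closes — contains both B and not B.
      branch 2.2 (add F not B, T not (A or E)):
        T not (A or E): α-rule — add F A, F E.
        T (B or F): β-rule — branch into T B  //  T F.
          branch 2.2.1 (add T B):
            ○ open, literals {A=0, B=1, E=0}.
          branch 2.2.2 (add T F):
            ○ open, literals {A=0, B=1, E=0, F=1}.
2 branches closed, 7 open.
An open branch gives a satisfying assignment: A=0, C=0.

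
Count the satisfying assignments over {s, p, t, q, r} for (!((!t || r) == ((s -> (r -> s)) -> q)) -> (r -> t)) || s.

Initial set: {T ((!((!t || r) == ((s -> (r -> s)) -> q)) -> (r -> t)) || s)}.
T ((!((!t || r) == ((s -> (r -> s)) -> q)) -> (r -> t)) || s): β-rule — branch into T (!((!t || r) == ((s -> (r -> s)) -> q)) -> (r -> t))  //  T s.
  branch 1 (add T (!((!t || r) == ((s -> (r -> s)) -> q)) -> (r -> t))):
    T (!((!t || r) == ((s -> (r -> s)) -> q)) -> (r -> t)): β-rule — branch into F !((!t || r) == ((s -> (r -> s)) -> q))  //  T (r -> t).
      branch 1.1 (add F !((!t || r) == ((s -> (r -> s)) -> q))):
        F !((!t || r) == ((s -> (r -> s)) -> q)): β-rule — branch into T (!t || r), T ((s -> (r -> s)) -> q)  //  F (!t || r), F ((s -> (r -> s)) -> q).
          branch 1.1.1 (add T (!t || r), T ((s -> (r -> s)) -> q)):
            T (!t || r): β-rule — branch into T !t  //  T r.
              branch 1.1.1.1 (add T !t):
                T ((s -> (r -> s)) -> q): β-rule — branch into F (s -> (r -> s))  //  T q.
                  branch 1.1.1.1.1 (add F (s -> (r -> s))):
                    F (s -> (r -> s)): α-rule — add T s, F (r -> s).
                    F (r -> s): α-rule — add T r, F s.
                    × closes — contains both s and !s.
                  branch 1.1.1.1.2 (add T q):
                    ○ open, literals {q=T, t=F}.
              branch 1.1.1.2 (add T r):
                T ((s -> (r -> s)) -> q): β-rule — branch into F (s -> (r -> s))  //  T q.
                  branch 1.1.1.2.1 (add F (s -> (r -> s))):
                    F (s -> (r -> s)): α-rule — add T s, F (r -> s).
                    F (r -> s): α-rule — add T r, F s.
                    × closes — contains both s and !s.
                  branch 1.1.1.2.2 (add T q):
                    ○ open, literals {q=T, r=T}.
          branch 1.1.2 (add F (!t || r), F ((s -> (r -> s)) -> q)):
            F (!t || r): α-rule — add F !t, F r.
            F ((s -> (r -> s)) -> q): α-rule — add T (s -> (r -> s)), F q.
            T (s -> (r -> s)): β-rule — branch into F s  //  T (r -> s).
              branch 1.1.2.1 (add F s):
                ○ open, literals {q=F, r=F, s=F, t=T}.
              branch 1.1.2.2 (add T (r -> s)):
                T (r -> s): β-rule — branch into F r  //  T s.
                  branch 1.1.2.2.1 (add F r):
                    ○ open, literals {q=F, r=F, t=T}.
                  branch 1.1.2.2.2 (add T s):
                    ○ open, literals {q=F, r=F, s=T, t=T}.
      branch 1.2 (add T (r -> t)):
        T (r -> t): β-rule — branch into F r  //  T t.
          branch 1.2.1 (add F r):
            ○ open, literals {r=F}.
          branch 1.2.2 (add T t):
            ○ open, literals {t=T}.
  branch 2 (add T s):
    ○ open, literals {s=T}.
2 branches closed, 8 open.
Each open branch fixes some atoms; the unmentioned ones are free. Counting distinct full assignments: branch {q=T, t=F} (s, p, r) contributes 8 new; branch {q=T, r=T} (s, p, t) contributes 4 new; branch {q=F, r=F, s=F, t=T} (p) contributes 2 new; branch {q=F, r=F, t=T} (s, p) contributes 2 new; branch {q=F, r=F, s=T, t=T} (p) contributes 0 new; branch {r=F} (s, p, t, q) contributes 8 new; branch {t=T} (s, p, q, r) contributes 4 new; branch {s=T} (p, t, q, r) contributes 2 new. Total: 30.

30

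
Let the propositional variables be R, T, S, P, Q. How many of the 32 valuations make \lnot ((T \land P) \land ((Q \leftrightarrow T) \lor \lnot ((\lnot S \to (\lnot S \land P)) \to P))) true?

Initial set: {T \lnot ((T \land P) \land ((Q \leftrightarrow T) \lor \lnot ((\lnot S \to (\lnot S \land P)) \to P)))}.
T \lnot ((T \land P) \land ((Q \leftrightarrow T) \lor \lnot ((\lnot S \to (\lnot S \land P)) \to P))): β-rule — branch into F (T \land P)  //  F ((Q \leftrightarrow T) \lor \lnot ((\lnot S \to (\lnot S \land P)) \to P)).
  branch 1 (add F (T \land P)):
    F (T \land P): β-rule — branch into F T  //  F P.
      branch 1.1 (add F T):
        ○ open, literals {T=false}.
      branch 1.2 (add F P):
        ○ open, literals {P=false}.
  branch 2 (add F ((Q \leftrightarrow T) \lor \lnot ((\lnot S \to (\lnot S \land P)) \to P))):
    F ((Q \leftrightarrow T) \lor \lnot ((\lnot S \to (\lnot S \land P)) \to P)): α-rule — add F (Q \leftrightarrow T), F \lnot ((\lnot S \to (\lnot S \land P)) \to P).
    F (Q \leftrightarrow T): β-rule — branch into T Q, F T  //  F Q, T T.
      branch 2.1 (add T Q, F T):
        F \lnot ((\lnot S \to (\lnot S \land P)) \to P): β-rule — branch into F (\lnot S \to (\lnot S \land P))  //  T P.
          branch 2.1.1 (add F (\lnot S \to (\lnot S \land P))):
            F (\lnot S \to (\lnot S \land P)): α-rule — add T \lnot S, F (\lnot S \land P).
            F (\lnot S \land P): β-rule — branch into F \lnot S  //  F P.
              branch 2.1.1.1 (add F \lnot S):
                × closes — contains both S and \lnot S.
              branch 2.1.1.2 (add F P):
                ○ open, literals {P=false, Q=true, S=false, T=false}.
          branch 2.1.2 (add T P):
            ○ open, literals {P=true, Q=true, T=false}.
      branch 2.2 (add F Q, T T):
        F \lnot ((\lnot S \to (\lnot S \land P)) \to P): β-rule — branch into F (\lnot S \to (\lnot S \land P))  //  T P.
          branch 2.2.1 (add F (\lnot S \to (\lnot S \land P))):
            F (\lnot S \to (\lnot S \land P)): α-rule — add T \lnot S, F (\lnot S \land P).
            F (\lnot S \land P): β-rule — branch into F \lnot S  //  F P.
              branch 2.2.1.1 (add F \lnot S):
                × closes — contains both S and \lnot S.
              branch 2.2.1.2 (add F P):
                ○ open, literals {P=false, Q=false, S=false, T=true}.
          branch 2.2.2 (add T P):
            ○ open, literals {P=true, Q=false, T=true}.
2 branches closed, 6 open.
Each open branch fixes some atoms; the unmentioned ones are free. Counting distinct full assignments: branch {T=false} (R, S, P, Q) contributes 16 new; branch {P=false} (R, T, S, Q) contributes 8 new; branch {P=false, Q=true, S=false, T=false} (R) contributes 0 new; branch {P=true, Q=true, T=false} (R, S) contributes 0 new; branch {P=false, Q=false, S=false, T=true} (R) contributes 0 new; branch {P=true, Q=false, T=true} (R, S) contributes 4 new. Total: 28.

28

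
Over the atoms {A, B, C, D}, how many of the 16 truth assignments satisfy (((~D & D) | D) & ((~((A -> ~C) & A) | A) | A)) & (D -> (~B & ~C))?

2

Initial set: {((((~D & D) | D) & ((~((A -> ~C) & A) | A) | A)) & (D -> (~B & ~C)))}.
((((~D & D) | D) & ((~((A -> ~C) & A) | A) | A)) & (D -> (~B & ~C))): α-rule — add (((~D & D) | D) & ((~((A -> ~C) & A) | A) | A)), (D -> (~B & ~C)).
(((~D & D) | D) & ((~((A -> ~C) & A) | A) | A)): α-rule — add ((~D & D) | D), ((~((A -> ~C) & A) | A) | A).
(D -> (~B & ~C)): β-rule — branch into ~D  //  (~B & ~C).
  branch 1 (add ~D):
    ((~D & D) | D): β-rule — branch into (~D & D)  //  D.
      branch 1.1 (add (~D & D)):
        (~D & D): α-rule — add ~D, D.
        × closes — contains both D and ~D.
      branch 1.2 (add D):
        × closes — contains both D and ~D.
  branch 2 (add (~B & ~C)):
    (~B & ~C): α-rule — add ~B, ~C.
    ((~D & D) | D): β-rule — branch into (~D & D)  //  D.
      branch 2.1 (add (~D & D)):
        (~D & D): α-rule — add ~D, D.
        × closes — contains both D and ~D.
      branch 2.2 (add D):
        ((~((A -> ~C) & A) | A) | A): β-rule — branch into (~((A -> ~C) & A) | A)  //  A.
          branch 2.2.1 (add (~((A -> ~C) & A) | A)):
            (~((A -> ~C) & A) | A): β-rule — branch into ~((A -> ~C) & A)  //  A.
              branch 2.2.1.1 (add ~((A -> ~C) & A)):
                ~((A -> ~C) & A): β-rule — branch into ~(A -> ~C)  //  ~A.
                  branch 2.2.1.1.1 (add ~(A -> ~C)):
                    ~(A -> ~C): α-rule — add A, ~~C.
                    × closes — contains both C and ~C.
                  branch 2.2.1.1.2 (add ~A):
                    ○ open, literals {A=0, B=0, C=0, D=1}.
              branch 2.2.1.2 (add A):
                ○ open, literals {A=1, B=0, C=0, D=1}.
          branch 2.2.2 (add A):
            ○ open, literals {A=1, B=0, C=0, D=1}.
4 branches closed, 3 open.
Each open branch fixes some atoms; the unmentioned ones are free. Counting distinct full assignments: branch {A=0, B=0, C=0, D=1} (none free) contributes 1 new; branch {A=1, B=0, C=0, D=1} (none free) contributes 1 new; branch {A=1, B=0, C=0, D=1} (none free) contributes 0 new. Total: 2.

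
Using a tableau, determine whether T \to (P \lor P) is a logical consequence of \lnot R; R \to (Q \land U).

No

Initial set: {T \lnot R; T (R \to (Q \land U)); F (T \to (P \lor P))}.
F (T \to (P \lor P)): α-rule — add T T, F (P \lor P).
F (P \lor P): α-rule — add F P, F P.
T (R \to (Q \land U)): β-rule — branch into F R  //  T (Q \land U).
  branch 1 (add F R):
    ○ open, literals {P=F, R=F, T=T}.
  branch 2 (add T (Q \land U)):
    T (Q \land U): α-rule — add T Q, T U.
    ○ open, literals {P=F, Q=T, R=F, T=T, U=T}.
0 branches closed, 2 open.
An open branch gives a countermodel: P=F, R=F, T=T (unmentioned atoms arbitrary); the premises hold there but the conclusion fails.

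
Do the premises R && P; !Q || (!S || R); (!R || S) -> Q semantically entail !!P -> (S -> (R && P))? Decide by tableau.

Initial set: {(R && P); (!Q || (!S || R)); ((!R || S) -> Q); !(!!P -> (S -> (R && P)))}.
(R && P): α-rule — add R, P.
!(!!P -> (S -> (R && P))): α-rule — add !!P, !(S -> (R && P)).
!!P: drop double negation, giving P.
!(S -> (R && P)): α-rule — add S, !(R && P).
(!Q || (!S || R)): β-rule — branch into !Q  //  (!S || R).
  branch 1 (add !Q):
    ((!R || S) -> Q): β-rule — branch into !(!R || S)  //  Q.
      branch 1.1 (add !(!R || S)):
        !(!R || S): α-rule — add !!R, !S.
        × closes — contains both S and !S.
      branch 1.2 (add Q):
        × closes — contains both Q and !Q.
  branch 2 (add (!S || R)):
    ((!R || S) -> Q): β-rule — branch into !(!R || S)  //  Q.
      branch 2.1 (add !(!R || S)):
        !(!R || S): α-rule — add !!R, !S.
        × closes — contains both S and !S.
      branch 2.2 (add Q):
        !(R && P): β-rule — branch into !R  //  !P.
          branch 2.2.1 (add !R):
            × closes — contains both R and !R.
          branch 2.2.2 (add !P):
            × closes — contains both P and !P.
All 5 branches close.
Every branch closed, so the premises entail the conclusion.

Yes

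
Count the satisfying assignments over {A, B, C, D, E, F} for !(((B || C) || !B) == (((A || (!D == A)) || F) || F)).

8

Initial set: {!(((B || C) || !B) == (((A || (!D == A)) || F) || F))}.
!(((B || C) || !B) == (((A || (!D == A)) || F) || F)): β-rule — branch into ((B || C) || !B), !(((A || (!D == A)) || F) || F)  //  !((B || C) || !B), (((A || (!D == A)) || F) || F).
  branch 1 (add ((B || C) || !B), !(((A || (!D == A)) || F) || F)):
    !(((A || (!D == A)) || F) || F): α-rule — add !((A || (!D == A)) || F), !F.
    !((A || (!D == A)) || F): α-rule — add !(A || (!D == A)), !F.
    !(A || (!D == A)): α-rule — add !A, !(!D == A).
    ((B || C) || !B): β-rule — branch into (B || C)  //  !B.
      branch 1.1 (add (B || C)):
        !(!D == A): β-rule — branch into !D, !A  //  !!D, A.
          branch 1.1.1 (add !D, !A):
            (B || C): β-rule — branch into B  //  C.
              branch 1.1.1.1 (add B):
                ○ open, literals {A=F, B=T, D=F, F=F}.
              branch 1.1.1.2 (add C):
                ○ open, literals {A=F, C=T, D=F, F=F}.
          branch 1.1.2 (add !!D, A):
            × closes — contains both A and !A.
      branch 1.2 (add !B):
        !(!D == A): β-rule — branch into !D, !A  //  !!D, A.
          branch 1.2.1 (add !D, !A):
            ○ open, literals {A=F, B=F, D=F, F=F}.
          branch 1.2.2 (add !!D, A):
            × closes — contains both A and !A.
  branch 2 (add !((B || C) || !B), (((A || (!D == A)) || F) || F)):
    !((B || C) || !B): α-rule — add !(B || C), !!B.
    !(B || C): α-rule — add !B, !C.
    × closes — contains both B and !B.
3 branches closed, 3 open.
Each open branch fixes some atoms; the unmentioned ones are free. Counting distinct full assignments: branch {A=F, B=T, D=F, F=F} (C, E) contributes 4 new; branch {A=F, C=T, D=F, F=F} (B, E) contributes 2 new; branch {A=F, B=F, D=F, F=F} (C, E) contributes 2 new. Total: 8.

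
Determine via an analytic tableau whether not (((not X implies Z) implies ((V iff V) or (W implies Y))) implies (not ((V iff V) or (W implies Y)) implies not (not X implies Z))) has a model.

Initial set: {not (((not X implies Z) implies ((V iff V) or (W implies Y))) implies (not ((V iff V) or (W implies Y)) implies not (not X implies Z)))}.
not (((not X implies Z) implies ((V iff V) or (W implies Y))) implies (not ((V iff V) or (W implies Y)) implies not (not X implies Z))): α-rule — add ((not X implies Z) implies ((V iff V) or (W implies Y))), not (not ((V iff V) or (W implies Y)) implies not (not X implies Z)).
not (not ((V iff V) or (W implies Y)) implies not (not X implies Z)): α-rule — add not ((V iff V) or (W implies Y)), not not (not X implies Z).
not ((V iff V) or (W implies Y)): α-rule — add not (V iff V), not (W implies Y).
not (W implies Y): α-rule — add W, not Y.
((not X implies Z) implies ((V iff V) or (W implies Y))): β-rule — branch into not (not X implies Z)  //  ((V iff V) or (W implies Y)).
  branch 1 (add not (not X implies Z)):
    not (not X implies Z): α-rule — add not X, not Z.
    not not (not X implies Z): β-rule — branch into not not X  //  Z.
      branch 1.1 (add not not X):
        × closes — contains both X and not X.
      branch 1.2 (add Z):
        × closes — contains both Z and not Z.
  branch 2 (add ((V iff V) or (W implies Y))):
    not not (not X implies Z): β-rule — branch into not not X  //  Z.
      branch 2.1 (add not not X):
        not (V iff V): β-rule — branch into V, not V  //  not V, V.
          branch 2.1.1 (add V, not V):
            × closes — contains both V and not V.
          branch 2.1.2 (add not V, V):
            × closes — contains both V and not V.
      branch 2.2 (add Z):
        not (V iff V): β-rule — branch into V, not V  //  not V, V.
          branch 2.2.1 (add V, not V):
            × closes — contains both V and not V.
          branch 2.2.2 (add not V, V):
            × closes — contains both V and not V.
All 6 branches close.
Every branch closed; the formula is unsatisfiable.

Unsatisfiable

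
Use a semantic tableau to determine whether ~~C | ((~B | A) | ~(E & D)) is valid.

Assume the negation and expand:
Initial set: {~(~~C | ((~B | A) | ~(E & D)))}.
~(~~C | ((~B | A) | ~(E & D))): α-rule — add ~~~C, ~((~B | A) | ~(E & D)).
~~~C: drop double negation, giving ~C.
~((~B | A) | ~(E & D)): α-rule — add ~(~B | A), ~~(E & D).
~(~B | A): α-rule — add ~~B, ~A.
~~(E & D): α-rule — add E, D.
○ open, literals {A=0, B=1, C=0, D=1, E=1}.
0 branches closed, 1 open.
An open branch gives a countermodel: A=0, B=1, C=0, D=1, E=1 (unmentioned atoms arbitrary); under it the original formula is false.

Not valid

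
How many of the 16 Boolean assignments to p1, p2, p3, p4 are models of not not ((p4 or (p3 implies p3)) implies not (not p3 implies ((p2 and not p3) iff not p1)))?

4

Initial set: {not not ((p4 or (p3 implies p3)) implies not (not p3 implies ((p2 and not p3) iff not p1)))}.
not not ((p4 or (p3 implies p3)) implies not (not p3 implies ((p2 and not p3) iff not p1))): drop double negation, giving ((p4 or (p3 implies p3)) implies not (not p3 implies ((p2 and not p3) iff not p1))).
((p4 or (p3 implies p3)) implies not (not p3 implies ((p2 and not p3) iff not p1))): β-rule — branch into not (p4 or (p3 implies p3))  //  not (not p3 implies ((p2 and not p3) iff not p1)).
  branch 1 (add not (p4 or (p3 implies p3))):
    not (p4 or (p3 implies p3)): α-rule — add not p4, not (p3 implies p3).
    not (p3 implies p3): α-rule — add p3, not p3.
    × closes — contains both p3 and not p3.
  branch 2 (add not (not p3 implies ((p2 and not p3) iff not p1))):
    not (not p3 implies ((p2 and not p3) iff not p1)): α-rule — add not p3, not ((p2 and not p3) iff not p1).
    not ((p2 and not p3) iff not p1): β-rule — branch into (p2 and not p3), not not p1  //  not (p2 and not p3), not p1.
      branch 2.1 (add (p2 and not p3), not not p1):
        (p2 and not p3): α-rule — add p2, not p3.
        ○ open, literals {p1=1, p2=1, p3=0}.
      branch 2.2 (add not (p2 and not p3), not p1):
        not (p2 and not p3): β-rule — branch into not p2  //  not not p3.
          branch 2.2.1 (add not p2):
            ○ open, literals {p1=0, p2=0, p3=0}.
          branch 2.2.2 (add not not p3):
            × closes — contains both p3 and not p3.
2 branches closed, 2 open.
Each open branch fixes some atoms; the unmentioned ones are free. Counting distinct full assignments: branch {p1=1, p2=1, p3=0} (p4) contributes 2 new; branch {p1=0, p2=0, p3=0} (p4) contributes 2 new. Total: 4.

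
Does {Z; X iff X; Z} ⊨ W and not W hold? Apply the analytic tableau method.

No

Initial set: {Z; (X iff X); Z; not (W and not W)}.
(X iff X): β-rule — branch into X, X  //  not X, not X.
  branch 1 (add X, X):
    not (W and not W): β-rule — branch into not W  //  not not W.
      branch 1.1 (add not W):
        ○ open, literals {W=F, X=T, Z=T}.
      branch 1.2 (add not not W):
        ○ open, literals {W=T, X=T, Z=T}.
  branch 2 (add not X, not X):
    not (W and not W): β-rule — branch into not W  //  not not W.
      branch 2.1 (add not W):
        ○ open, literals {W=F, X=F, Z=T}.
      branch 2.2 (add not not W):
        ○ open, literals {W=T, X=F, Z=T}.
0 branches closed, 4 open.
An open branch gives a countermodel: W=F, X=T, Z=T (unmentioned atoms arbitrary); the premises hold there but the conclusion fails.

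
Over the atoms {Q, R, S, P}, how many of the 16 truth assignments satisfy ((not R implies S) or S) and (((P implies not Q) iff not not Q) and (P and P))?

0

Initial set: {(((not R implies S) or S) and (((P implies not Q) iff not not Q) and (P and P)))}.
(((not R implies S) or S) and (((P implies not Q) iff not not Q) and (P and P))): α-rule — add ((not R implies S) or S), (((P implies not Q) iff not not Q) and (P and P)).
(((P implies not Q) iff not not Q) and (P and P)): α-rule — add ((P implies not Q) iff not not Q), (P and P).
(P and P): α-rule — add P, P.
((not R implies S) or S): β-rule — branch into (not R implies S)  //  S.
  branch 1 (add (not R implies S)):
    ((P implies not Q) iff not not Q): β-rule — branch into (P implies not Q), not not Q  //  not (P implies not Q), not not not Q.
      branch 1.1 (add (P implies not Q), not not Q):
        not not Q: drop double negation, giving Q.
        (not R implies S): β-rule — branch into not not R  //  S.
          branch 1.1.1 (add not not R):
            (P implies not Q): β-rule — branch into not P  //  not Q.
              branch 1.1.1.1 (add not P):
                × closes — contains both P and not P.
              branch 1.1.1.2 (add not Q):
                × closes — contains both Q and not Q.
          branch 1.1.2 (add S):
            (P implies not Q): β-rule — branch into not P  //  not Q.
              branch 1.1.2.1 (add not P):
                × closes — contains both P and not P.
              branch 1.1.2.2 (add not Q):
                × closes — contains both Q and not Q.
      branch 1.2 (add not (P implies not Q), not not not Q):
        not (P implies not Q): α-rule — add P, not not Q.
        not not not Q: drop double negation, giving not Q.
        × closes — contains both Q and not Q.
  branch 2 (add S):
    ((P implies not Q) iff not not Q): β-rule — branch into (P implies not Q), not not Q  //  not (P implies not Q), not not not Q.
      branch 2.1 (add (P implies not Q), not not Q):
        not not Q: drop double negation, giving Q.
        (P implies not Q): β-rule — branch into not P  //  not Q.
          branch 2.1.1 (add not P):
            × closes — contains both P and not P.
          branch 2.1.2 (add not Q):
            × closes — contains both Q and not Q.
      branch 2.2 (add not (P implies not Q), not not not Q):
        not (P implies not Q): α-rule — add P, not not Q.
        not not not Q: drop double negation, giving not Q.
        × closes — contains both Q and not Q.
All 8 branches close.
No open branches: the formula has 0 satisfying assignments.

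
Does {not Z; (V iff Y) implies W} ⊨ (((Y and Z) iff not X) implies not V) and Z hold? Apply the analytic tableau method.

No

Initial set: {not Z; ((V iff Y) implies W); not ((((Y and Z) iff not X) implies not V) and Z)}.
((V iff Y) implies W): β-rule — branch into not (V iff Y)  //  W.
  branch 1 (add not (V iff Y)):
    not ((((Y and Z) iff not X) implies not V) and Z): β-rule — branch into not (((Y and Z) iff not X) implies not V)  //  not Z.
      branch 1.1 (add not (((Y and Z) iff not X) implies not V)):
        not (((Y and Z) iff not X) implies not V): α-rule — add ((Y and Z) iff not X), not not V.
        not (V iff Y): β-rule — branch into V, not Y  //  not V, Y.
          branch 1.1.1 (add V, not Y):
            ((Y and Z) iff not X): β-rule — branch into (Y and Z), not X  //  not (Y and Z), not not X.
              branch 1.1.1.1 (add (Y and Z), not X):
                (Y and Z): α-rule — add Y, Z.
                × closes — contains both Y and not Y.
              branch 1.1.1.2 (add not (Y and Z), not not X):
                not (Y and Z): β-rule — branch into not Y  //  not Z.
                  branch 1.1.1.2.1 (add not Y):
                    ○ open, literals {V=true, X=true, Y=false, Z=false}.
                  branch 1.1.1.2.2 (add not Z):
                    ○ open, literals {V=true, X=true, Y=false, Z=false}.
          branch 1.1.2 (add not V, Y):
            × closes — contains both V and not V.
      branch 1.2 (add not Z):
        not (V iff Y): β-rule — branch into V, not Y  //  not V, Y.
          branch 1.2.1 (add V, not Y):
            ○ open, literals {V=true, Y=false, Z=false}.
          branch 1.2.2 (add not V, Y):
            ○ open, literals {V=false, Y=true, Z=false}.
  branch 2 (add W):
    not ((((Y and Z) iff not X) implies not V) and Z): β-rule — branch into not (((Y and Z) iff not X) implies not V)  //  not Z.
      branch 2.1 (add not (((Y and Z) iff not X) implies not V)):
        not (((Y and Z) iff not X) implies not V): α-rule — add ((Y and Z) iff not X), not not V.
        ((Y and Z) iff not X): β-rule — branch into (Y and Z), not X  //  not (Y and Z), not not X.
          branch 2.1.1 (add (Y and Z), not X):
            (Y and Z): α-rule — add Y, Z.
            × closes — contains both Z and not Z.
          branch 2.1.2 (add not (Y and Z), not not X):
            not (Y and Z): β-rule — branch into not Y  //  not Z.
              branch 2.1.2.1 (add not Y):
                ○ open, literals {V=true, W=true, X=true, Y=false, Z=false}.
              branch 2.1.2.2 (add not Z):
                ○ open, literals {V=true, W=true, X=true, Z=false}.
      branch 2.2 (add not Z):
        ○ open, literals {W=true, Z=false}.
3 branches closed, 7 open.
An open branch gives a countermodel: V=true, X=true, Y=false, Z=false (unmentioned atoms arbitrary); the premises hold there but the conclusion fails.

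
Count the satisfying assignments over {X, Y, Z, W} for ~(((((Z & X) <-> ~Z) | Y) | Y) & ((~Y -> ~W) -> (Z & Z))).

Initial set: {~(((((Z & X) <-> ~Z) | Y) | Y) & ((~Y -> ~W) -> (Z & Z)))}.
~(((((Z & X) <-> ~Z) | Y) | Y) & ((~Y -> ~W) -> (Z & Z))): β-rule — branch into ~((((Z & X) <-> ~Z) | Y) | Y)  //  ~((~Y -> ~W) -> (Z & Z)).
  branch 1 (add ~((((Z & X) <-> ~Z) | Y) | Y)):
    ~((((Z & X) <-> ~Z) | Y) | Y): α-rule — add ~(((Z & X) <-> ~Z) | Y), ~Y.
    ~(((Z & X) <-> ~Z) | Y): α-rule — add ~((Z & X) <-> ~Z), ~Y.
    ~((Z & X) <-> ~Z): β-rule — branch into (Z & X), ~~Z  //  ~(Z & X), ~Z.
      branch 1.1 (add (Z & X), ~~Z):
        (Z & X): α-rule — add Z, X.
        ○ open, literals {X=1, Y=0, Z=1}.
      branch 1.2 (add ~(Z & X), ~Z):
        ~(Z & X): β-rule — branch into ~Z  //  ~X.
          branch 1.2.1 (add ~Z):
            ○ open, literals {Y=0, Z=0}.
          branch 1.2.2 (add ~X):
            ○ open, literals {X=0, Y=0, Z=0}.
  branch 2 (add ~((~Y -> ~W) -> (Z & Z))):
    ~((~Y -> ~W) -> (Z & Z)): α-rule — add (~Y -> ~W), ~(Z & Z).
    (~Y -> ~W): β-rule — branch into ~~Y  //  ~W.
      branch 2.1 (add ~~Y):
        ~(Z & Z): β-rule — branch into ~Z  //  ~Z.
          branch 2.1.1 (add ~Z):
            ○ open, literals {Y=1, Z=0}.
          branch 2.1.2 (add ~Z):
            ○ open, literals {Y=1, Z=0}.
      branch 2.2 (add ~W):
        ~(Z & Z): β-rule — branch into ~Z  //  ~Z.
          branch 2.2.1 (add ~Z):
            ○ open, literals {W=0, Z=0}.
          branch 2.2.2 (add ~Z):
            ○ open, literals {W=0, Z=0}.
0 branches closed, 7 open.
Each open branch fixes some atoms; the unmentioned ones are free. Counting distinct full assignments: branch {X=1, Y=0, Z=1} (W) contributes 2 new; branch {Y=0, Z=0} (X, W) contributes 4 new; branch {X=0, Y=0, Z=0} (W) contributes 0 new; branch {Y=1, Z=0} (X, W) contributes 4 new; branch {Y=1, Z=0} (X, W) contributes 0 new; branch {W=0, Z=0} (X, Y) contributes 0 new; branch {W=0, Z=0} (X, Y) contributes 0 new. Total: 10.

10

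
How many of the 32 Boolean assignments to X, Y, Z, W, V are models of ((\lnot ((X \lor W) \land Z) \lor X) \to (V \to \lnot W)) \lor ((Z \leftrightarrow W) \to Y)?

31

Initial set: {T (((\lnot ((X \lor W) \land Z) \lor X) \to (V \to \lnot W)) \lor ((Z \leftrightarrow W) \to Y))}.
T (((\lnot ((X \lor W) \land Z) \lor X) \to (V \to \lnot W)) \lor ((Z \leftrightarrow W) \to Y)): β-rule — branch into T ((\lnot ((X \lor W) \land Z) \lor X) \to (V \to \lnot W))  //  T ((Z \leftrightarrow W) \to Y).
  branch 1 (add T ((\lnot ((X \lor W) \land Z) \lor X) \to (V \to \lnot W))):
    T ((\lnot ((X \lor W) \land Z) \lor X) \to (V \to \lnot W)): β-rule — branch into F (\lnot ((X \lor W) \land Z) \lor X)  //  T (V \to \lnot W).
      branch 1.1 (add F (\lnot ((X \lor W) \land Z) \lor X)):
        F (\lnot ((X \lor W) \land Z) \lor X): α-rule — add F \lnot ((X \lor W) \land Z), F X.
        F \lnot ((X \lor W) \land Z): α-rule — add T (X \lor W), T Z.
        T (X \lor W): β-rule — branch into T X  //  T W.
          branch 1.1.1 (add T X):
            × closes — contains both X and \lnot X.
          branch 1.1.2 (add T W):
            ○ open, literals {W=1, X=0, Z=1}.
      branch 1.2 (add T (V \to \lnot W)):
        T (V \to \lnot W): β-rule — branch into F V  //  T \lnot W.
          branch 1.2.1 (add F V):
            ○ open, literals {V=0}.
          branch 1.2.2 (add T \lnot W):
            ○ open, literals {W=0}.
  branch 2 (add T ((Z \leftrightarrow W) \to Y)):
    T ((Z \leftrightarrow W) \to Y): β-rule — branch into F (Z \leftrightarrow W)  //  T Y.
      branch 2.1 (add F (Z \leftrightarrow W)):
        F (Z \leftrightarrow W): β-rule — branch into T Z, F W  //  F Z, T W.
          branch 2.1.1 (add T Z, F W):
            ○ open, literals {W=0, Z=1}.
          branch 2.1.2 (add F Z, T W):
            ○ open, literals {W=1, Z=0}.
      branch 2.2 (add T Y):
        ○ open, literals {Y=1}.
1 branch closed, 6 open.
Each open branch fixes some atoms; the unmentioned ones are free. Counting distinct full assignments: branch {W=1, X=0, Z=1} (Y, V) contributes 4 new; branch {V=0} (X, Y, Z, W) contributes 14 new; branch {W=0} (X, Y, Z, V) contributes 8 new; branch {W=0, Z=1} (X, Y, V) contributes 0 new; branch {W=1, Z=0} (X, Y, V) contributes 4 new; branch {Y=1} (X, Z, W, V) contributes 1 new. Total: 31.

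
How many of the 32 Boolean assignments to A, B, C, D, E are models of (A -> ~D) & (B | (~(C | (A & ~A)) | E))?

21

Initial set: {((A -> ~D) & (B | (~(C | (A & ~A)) | E)))}.
((A -> ~D) & (B | (~(C | (A & ~A)) | E))): α-rule — add (A -> ~D), (B | (~(C | (A & ~A)) | E)).
(A -> ~D): β-rule — branch into ~A  //  ~D.
  branch 1 (add ~A):
    (B | (~(C | (A & ~A)) | E)): β-rule — branch into B  //  (~(C | (A & ~A)) | E).
      branch 1.1 (add B):
        ○ open, literals {A=false, B=true}.
      branch 1.2 (add (~(C | (A & ~A)) | E)):
        (~(C | (A & ~A)) | E): β-rule — branch into ~(C | (A & ~A))  //  E.
          branch 1.2.1 (add ~(C | (A & ~A))):
            ~(C | (A & ~A)): α-rule — add ~C, ~(A & ~A).
            ~(A & ~A): β-rule — branch into ~A  //  ~~A.
              branch 1.2.1.1 (add ~A):
                ○ open, literals {A=false, C=false}.
              branch 1.2.1.2 (add ~~A):
                × closes — contains both A and ~A.
          branch 1.2.2 (add E):
            ○ open, literals {A=false, E=true}.
  branch 2 (add ~D):
    (B | (~(C | (A & ~A)) | E)): β-rule — branch into B  //  (~(C | (A & ~A)) | E).
      branch 2.1 (add B):
        ○ open, literals {B=true, D=false}.
      branch 2.2 (add (~(C | (A & ~A)) | E)):
        (~(C | (A & ~A)) | E): β-rule — branch into ~(C | (A & ~A))  //  E.
          branch 2.2.1 (add ~(C | (A & ~A))):
            ~(C | (A & ~A)): α-rule — add ~C, ~(A & ~A).
            ~(A & ~A): β-rule — branch into ~A  //  ~~A.
              branch 2.2.1.1 (add ~A):
                ○ open, literals {A=false, C=false, D=false}.
              branch 2.2.1.2 (add ~~A):
                ○ open, literals {A=true, C=false, D=false}.
          branch 2.2.2 (add E):
            ○ open, literals {D=false, E=true}.
1 branch closed, 7 open.
Each open branch fixes some atoms; the unmentioned ones are free. Counting distinct full assignments: branch {A=false, B=true} (C, D, E) contributes 8 new; branch {A=false, C=false} (B, D, E) contributes 4 new; branch {A=false, E=true} (B, C, D) contributes 2 new; branch {B=true, D=false} (A, C, E) contributes 4 new; branch {A=false, C=false, D=false} (B, E) contributes 0 new; branch {A=true, C=false, D=false} (B, E) contributes 2 new; branch {D=false, E=true} (A, B, C) contributes 1 new. Total: 21.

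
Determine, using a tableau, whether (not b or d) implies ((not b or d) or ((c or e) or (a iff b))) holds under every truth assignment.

Assume the negation and expand:
Initial set: {F ((not b or d) implies ((not b or d) or ((c or e) or (a iff b))))}.
F ((not b or d) implies ((not b or d) or ((c or e) or (a iff b)))): α-rule — add T (not b or d), F ((not b or d) or ((c or e) or (a iff b))).
F ((not b or d) or ((c or e) or (a iff b))): α-rule — add F (not b or d), F ((c or e) or (a iff b)).
F (not b or d): α-rule — add F not b, F d.
F ((c or e) or (a iff b)): α-rule — add F (c or e), F (a iff b).
F (c or e): α-rule — add F c, F e.
T (not b or d): β-rule — branch into T not b  //  T d.
  branch 1 (add T not b):
    × closes — contains both b and not b.
  branch 2 (add T d):
    × closes — contains both d and not d.
All 2 branches close.
Every branch closed, so the negation is unsatisfiable and the formula is valid.

Valid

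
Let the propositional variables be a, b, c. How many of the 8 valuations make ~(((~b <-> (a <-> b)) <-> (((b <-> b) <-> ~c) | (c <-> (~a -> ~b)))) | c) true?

Initial set: {~(((~b <-> (a <-> b)) <-> (((b <-> b) <-> ~c) | (c <-> (~a -> ~b)))) | c)}.
~(((~b <-> (a <-> b)) <-> (((b <-> b) <-> ~c) | (c <-> (~a -> ~b)))) | c): α-rule — add ~((~b <-> (a <-> b)) <-> (((b <-> b) <-> ~c) | (c <-> (~a -> ~b)))), ~c.
~((~b <-> (a <-> b)) <-> (((b <-> b) <-> ~c) | (c <-> (~a -> ~b)))): β-rule — branch into (~b <-> (a <-> b)), ~(((b <-> b) <-> ~c) | (c <-> (~a -> ~b)))  //  ~(~b <-> (a <-> b)), (((b <-> b) <-> ~c) | (c <-> (~a -> ~b))).
  branch 1 (add (~b <-> (a <-> b)), ~(((b <-> b) <-> ~c) | (c <-> (~a -> ~b)))):
    ~(((b <-> b) <-> ~c) | (c <-> (~a -> ~b))): α-rule — add ~((b <-> b) <-> ~c), ~(c <-> (~a -> ~b)).
    (~b <-> (a <-> b)): β-rule — branch into ~b, (a <-> b)  //  ~~b, ~(a <-> b).
      branch 1.1 (add ~b, (a <-> b)):
        ~((b <-> b) <-> ~c): β-rule — branch into (b <-> b), ~~c  //  ~(b <-> b), ~c.
          branch 1.1.1 (add (b <-> b), ~~c):
            × closes — contains both c and ~c.
          branch 1.1.2 (add ~(b <-> b), ~c):
            ~(c <-> (~a -> ~b)): β-rule — branch into c, ~(~a -> ~b)  //  ~c, (~a -> ~b).
              branch 1.1.2.1 (add c, ~(~a -> ~b)):
                × closes — contains both c and ~c.
              branch 1.1.2.2 (add ~c, (~a -> ~b)):
                (a <-> b): β-rule — branch into a, b  //  ~a, ~b.
                  branch 1.1.2.2.1 (add a, b):
                    × closes — contains both b and ~b.
                  branch 1.1.2.2.2 (add ~a, ~b):
                    ~(b <-> b): β-rule — branch into b, ~b  //  ~b, b.
                      branch 1.1.2.2.2.1 (add b, ~b):
                        × closes — contains both b and ~b.
                      branch 1.1.2.2.2.2 (add ~b, b):
                        × closes — contains both b and ~b.
      branch 1.2 (add ~~b, ~(a <-> b)):
        ~((b <-> b) <-> ~c): β-rule — branch into (b <-> b), ~~c  //  ~(b <-> b), ~c.
          branch 1.2.1 (add (b <-> b), ~~c):
            × closes — contains both c and ~c.
          branch 1.2.2 (add ~(b <-> b), ~c):
            ~(c <-> (~a -> ~b)): β-rule — branch into c, ~(~a -> ~b)  //  ~c, (~a -> ~b).
              branch 1.2.2.1 (add c, ~(~a -> ~b)):
                × closes — contains both c and ~c.
              branch 1.2.2.2 (add ~c, (~a -> ~b)):
                ~(a <-> b): β-rule — branch into a, ~b  //  ~a, b.
                  branch 1.2.2.2.1 (add a, ~b):
                    × closes — contains both b and ~b.
                  branch 1.2.2.2.2 (add ~a, b):
                    ~(b <-> b): β-rule — branch into b, ~b  //  ~b, b.
                      branch 1.2.2.2.2.1 (add b, ~b):
                        × closes — contains both b and ~b.
                      branch 1.2.2.2.2.2 (add ~b, b):
                        × closes — contains both b and ~b.
  branch 2 (add ~(~b <-> (a <-> b)), (((b <-> b) <-> ~c) | (c <-> (~a -> ~b)))):
    ~(~b <-> (a <-> b)): β-rule — branch into ~b, ~(a <-> b)  //  ~~b, (a <-> b).
      branch 2.1 (add ~b, ~(a <-> b)):
        (((b <-> b) <-> ~c) | (c <-> (~a -> ~b))): β-rule — branch into ((b <-> b) <-> ~c)  //  (c <-> (~a -> ~b)).
          branch 2.1.1 (add ((b <-> b) <-> ~c)):
            ~(a <-> b): β-rule — branch into a, ~b  //  ~a, b.
              branch 2.1.1.1 (add a, ~b):
                ((b <-> b) <-> ~c): β-rule — branch into (b <-> b), ~c  //  ~(b <-> b), ~~c.
                  branch 2.1.1.1.1 (add (b <-> b), ~c):
                    (b <-> b): β-rule — branch into b, b  //  ~b, ~b.
                      branch 2.1.1.1.1.1 (add b, b):
                        × closes — contains both b and ~b.
                      branch 2.1.1.1.1.2 (add ~b, ~b):
                        ○ open, literals {a=true, b=false, c=false}.
                  branch 2.1.1.1.2 (add ~(b <-> b), ~~c):
                    × closes — contains both c and ~c.
              branch 2.1.1.2 (add ~a, b):
                × closes — contains both b and ~b.
          branch 2.1.2 (add (c <-> (~a -> ~b))):
            ~(a <-> b): β-rule — branch into a, ~b  //  ~a, b.
              branch 2.1.2.1 (add a, ~b):
                (c <-> (~a -> ~b)): β-rule — branch into c, (~a -> ~b)  //  ~c, ~(~a -> ~b).
                  branch 2.1.2.1.1 (add c, (~a -> ~b)):
                    × closes — contains both c and ~c.
                  branch 2.1.2.1.2 (add ~c, ~(~a -> ~b)):
                    ~(~a -> ~b): α-rule — add ~a, ~~b.
                    × closes — contains both a and ~a.
              branch 2.1.2.2 (add ~a, b):
                × closes — contains both b and ~b.
      branch 2.2 (add ~~b, (a <-> b)):
        (((b <-> b) <-> ~c) | (c <-> (~a -> ~b))): β-rule — branch into ((b <-> b) <-> ~c)  //  (c <-> (~a -> ~b)).
          branch 2.2.1 (add ((b <-> b) <-> ~c)):
            (a <-> b): β-rule — branch into a, b  //  ~a, ~b.
              branch 2.2.1.1 (add a, b):
                ((b <-> b) <-> ~c): β-rule — branch into (b <-> b), ~c  //  ~(b <-> b), ~~c.
                  branch 2.2.1.1.1 (add (b <-> b), ~c):
                    (b <-> b): β-rule — branch into b, b  //  ~b, ~b.
                      branch 2.2.1.1.1.1 (add b, b):
                        ○ open, literals {a=true, b=true, c=false}.
                      branch 2.2.1.1.1.2 (add ~b, ~b):
                        × closes — contains both b and ~b.
                  branch 2.2.1.1.2 (add ~(b <-> b), ~~c):
                    × closes — contains both c and ~c.
              branch 2.2.1.2 (add ~a, ~b):
                × closes — contains both b and ~b.
          branch 2.2.2 (add (c <-> (~a -> ~b))):
            (a <-> b): β-rule — branch into a, b  //  ~a, ~b.
              branch 2.2.2.1 (add a, b):
                (c <-> (~a -> ~b)): β-rule — branch into c, (~a -> ~b)  //  ~c, ~(~a -> ~b).
                  branch 2.2.2.1.1 (add c, (~a -> ~b)):
                    × closes — contains both c and ~c.
                  branch 2.2.2.1.2 (add ~c, ~(~a -> ~b)):
                    ~(~a -> ~b): α-rule — add ~a, ~~b.
                    × closes — contains both a and ~a.
              branch 2.2.2.2 (add ~a, ~b):
                × closes — contains both b and ~b.
22 branches closed, 2 open.
Each open branch fixes some atoms; the unmentioned ones are free. Counting distinct full assignments: branch {a=true, b=false, c=false} (none free) contributes 1 new; branch {a=true, b=true, c=false} (none free) contributes 1 new. Total: 2.

2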